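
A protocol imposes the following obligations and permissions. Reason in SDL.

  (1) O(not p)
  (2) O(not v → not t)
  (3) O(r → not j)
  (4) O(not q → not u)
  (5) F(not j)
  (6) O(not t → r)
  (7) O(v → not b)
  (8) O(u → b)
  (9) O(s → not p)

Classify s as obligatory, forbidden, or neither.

Neither

Premise 9 is O(s → not p); even if O(not p) held, inferring O(s) would be affirming the consequent — invalid.
No premise or chain of K-axiom applications forces O(s), and none forces O(not s). So s is neither obligatory nor forbidden under these norms.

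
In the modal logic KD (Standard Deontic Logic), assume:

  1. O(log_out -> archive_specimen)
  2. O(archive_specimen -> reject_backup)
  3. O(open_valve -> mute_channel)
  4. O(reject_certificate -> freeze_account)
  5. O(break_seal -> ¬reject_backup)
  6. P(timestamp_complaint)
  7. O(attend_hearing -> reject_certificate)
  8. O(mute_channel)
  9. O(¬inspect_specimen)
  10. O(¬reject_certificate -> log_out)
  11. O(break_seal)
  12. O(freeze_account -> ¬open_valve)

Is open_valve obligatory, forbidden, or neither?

Premise 11 states O(break_seal) outright.
Premise 5 is O(break_seal -> ¬reject_backup); since O(break_seal), deontic closure gives O(¬reject_backup).
The contrapositive of premise 2 (O(archive_specimen -> reject_backup)) is O(¬reject_backup -> ¬archive_specimen), and O(¬reject_backup) is already established, so O(¬archive_specimen).
Premise 1, O(log_out -> archive_specimen), contraposes to O(¬archive_specimen -> ¬log_out); with O(¬archive_specimen) we get O(¬log_out).
Premise 10, O(¬reject_certificate -> log_out), contraposes to O(¬log_out -> reject_certificate); with O(¬log_out) we get O(reject_certificate).
From O(reject_certificate) and premise 4, O(reject_certificate -> freeze_account), we obtain O(freeze_account).
Premise 12 is O(freeze_account -> ¬open_valve); since O(freeze_account), deontic closure gives O(¬open_valve).
Premises 3, 6, 7, 8, 9 do not contribute to this derivation.
Thus O(¬open_valve), which is F(open_valve): open_valve is forbidden.

Forbidden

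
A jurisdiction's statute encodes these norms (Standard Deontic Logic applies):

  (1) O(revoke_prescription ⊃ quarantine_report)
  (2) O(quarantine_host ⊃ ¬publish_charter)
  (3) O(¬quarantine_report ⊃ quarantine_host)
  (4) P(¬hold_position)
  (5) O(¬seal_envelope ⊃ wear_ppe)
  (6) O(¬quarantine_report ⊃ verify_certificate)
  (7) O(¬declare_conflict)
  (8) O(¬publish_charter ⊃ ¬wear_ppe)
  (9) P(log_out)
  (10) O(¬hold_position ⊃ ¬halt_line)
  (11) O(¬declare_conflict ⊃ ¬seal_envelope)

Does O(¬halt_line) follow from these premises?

No

Premise 10 is O(¬hold_position ⊃ ¬halt_line), but O(¬hold_position) is not derivable from the premises (the permission P(¬hold_position) asserts only ¬O(hold_position), not O(¬hold_position)), so it does not yield O(¬halt_line).
No other premise forces O(¬halt_line). An ideal world satisfying every premise can still have ¬halt_line false, so O(¬halt_line) is not derivable.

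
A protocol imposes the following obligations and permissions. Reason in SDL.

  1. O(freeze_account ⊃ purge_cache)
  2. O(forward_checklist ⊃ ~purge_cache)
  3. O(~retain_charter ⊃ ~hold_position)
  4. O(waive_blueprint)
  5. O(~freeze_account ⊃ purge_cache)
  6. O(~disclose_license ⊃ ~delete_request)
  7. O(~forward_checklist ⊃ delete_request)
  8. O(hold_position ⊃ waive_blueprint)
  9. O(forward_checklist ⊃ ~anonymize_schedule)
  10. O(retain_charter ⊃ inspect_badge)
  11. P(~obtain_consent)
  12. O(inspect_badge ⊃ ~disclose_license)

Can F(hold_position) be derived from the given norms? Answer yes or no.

By case analysis on freeze_account: premise 1 gives O(freeze_account ⊃ purge_cache) and premise 5 gives O(~freeze_account ⊃ purge_cache), so O(purge_cache) either way.
The contrapositive of premise 2 (O(forward_checklist ⊃ ~purge_cache)) is O(purge_cache ⊃ ~forward_checklist), and O(purge_cache) is already established, so O(~forward_checklist).
Applying K to premise 7 (O(~forward_checklist ⊃ delete_request)) and O(~forward_checklist) yields O(delete_request).
The contrapositive of premise 6 (O(~disclose_license ⊃ ~delete_request)) is O(delete_request ⊃ disclose_license), and O(delete_request) is already established, so O(disclose_license).
Premise 12 is O(inspect_badge ⊃ ~disclose_license); contrapositively O(disclose_license ⊃ ~inspect_badge). Since O(disclose_license) holds, K gives O(~inspect_badge).
The contrapositive of premise 10 (O(retain_charter ⊃ inspect_badge)) is O(~inspect_badge ⊃ ~retain_charter), and O(~inspect_badge) is already established, so O(~retain_charter).
Applying K to premise 3 (O(~retain_charter ⊃ ~hold_position)) and O(~retain_charter) yields O(~hold_position).
Premises 4, 8, 9, 11 do not contribute to this derivation.
So O(~hold_position) holds, i.e. F(hold_position). The claim follows.

Yes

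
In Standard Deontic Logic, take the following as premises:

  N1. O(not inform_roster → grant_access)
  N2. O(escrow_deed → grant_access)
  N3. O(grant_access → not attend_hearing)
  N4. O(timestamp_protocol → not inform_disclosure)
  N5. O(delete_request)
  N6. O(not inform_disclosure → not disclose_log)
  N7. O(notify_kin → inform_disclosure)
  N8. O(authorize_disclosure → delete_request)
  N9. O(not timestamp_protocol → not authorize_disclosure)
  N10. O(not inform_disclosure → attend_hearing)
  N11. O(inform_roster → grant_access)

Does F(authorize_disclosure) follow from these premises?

Yes

Premises 11 and 1 cover both cases: O(inform_roster → grant_access) and O(not inform_roster → grant_access). Since inform_roster ∨ not inform_roster is a tautology, O(grant_access) follows.
Applying K to premise 3 (O(grant_access → not attend_hearing)) and O(grant_access) yields O(not attend_hearing).
Premise 10, O(not inform_disclosure → attend_hearing), contraposes to O(not attend_hearing → inform_disclosure); with O(not attend_hearing) we get O(inform_disclosure).
The contrapositive of premise 4 (O(timestamp_protocol → not inform_disclosure)) is O(inform_disclosure → not timestamp_protocol), and O(inform_disclosure) is already established, so O(not timestamp_protocol).
From O(not timestamp_protocol) and premise 9, O(not timestamp_protocol → not authorize_disclosure), we obtain O(not authorize_disclosure).
Premises 2, 5, 6, 7, 8 do not contribute to this derivation.
So O(not authorize_disclosure) holds, i.e. F(authorize_disclosure). The claim follows.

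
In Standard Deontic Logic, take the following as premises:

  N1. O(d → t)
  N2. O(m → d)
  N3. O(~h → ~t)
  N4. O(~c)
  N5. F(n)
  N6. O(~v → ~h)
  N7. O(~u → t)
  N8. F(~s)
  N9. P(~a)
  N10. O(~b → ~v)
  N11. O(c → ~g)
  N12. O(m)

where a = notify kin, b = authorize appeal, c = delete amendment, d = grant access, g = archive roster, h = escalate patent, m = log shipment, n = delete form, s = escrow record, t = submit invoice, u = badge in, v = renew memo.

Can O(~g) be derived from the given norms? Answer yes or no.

No

Premise 11 is O(c → ~g), but O(c) is not derivable from the premises, so it does not yield O(~g).
No other premise forces O(~g). An ideal world satisfying every premise can still have ~g false, so O(~g) is not derivable.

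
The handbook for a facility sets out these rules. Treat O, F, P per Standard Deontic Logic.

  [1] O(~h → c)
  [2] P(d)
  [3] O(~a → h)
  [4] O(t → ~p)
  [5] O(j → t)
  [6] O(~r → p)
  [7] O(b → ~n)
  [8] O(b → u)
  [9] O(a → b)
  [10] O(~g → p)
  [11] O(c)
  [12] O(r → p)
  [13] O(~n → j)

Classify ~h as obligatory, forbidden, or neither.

Forbidden

By case analysis on ~r: premise 6 gives O(~r → p) and premise 12 gives O(r → p), so O(p) either way.
The contrapositive of premise 4 (O(t → ~p)) is O(p → ~t), and O(p) is already established, so O(~t).
The contrapositive of premise 5 (O(j → t)) is O(~t → ~j), and O(~t) is already established, so O(~j).
Premise 13, O(~n → j), contraposes to O(~j → n); with O(~j) we get O(n).
Premise 7, O(b → ~n), contraposes to O(n → ~b); with O(n) we get O(~b).
Premise 9, O(a → b), contraposes to O(~b → ~a); with O(~b) we get O(~a).
Applying K to premise 3 (O(~a → h)) and O(~a) yields O(h).
Premises 1, 2, 8, 10, 11 do not contribute to this derivation.
Thus O(h), which is F(~h): ~h is forbidden.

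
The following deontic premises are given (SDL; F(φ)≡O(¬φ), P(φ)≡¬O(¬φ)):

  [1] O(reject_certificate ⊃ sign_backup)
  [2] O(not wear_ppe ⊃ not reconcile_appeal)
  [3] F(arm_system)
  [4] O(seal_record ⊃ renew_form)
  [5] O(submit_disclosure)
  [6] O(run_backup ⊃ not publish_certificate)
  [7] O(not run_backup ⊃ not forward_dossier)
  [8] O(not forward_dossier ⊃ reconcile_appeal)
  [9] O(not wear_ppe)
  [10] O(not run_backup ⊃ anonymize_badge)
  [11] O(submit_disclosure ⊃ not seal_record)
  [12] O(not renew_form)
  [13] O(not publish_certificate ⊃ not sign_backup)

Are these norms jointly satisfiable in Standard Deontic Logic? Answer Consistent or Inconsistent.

Consistent

Premise 4 is O(seal_record ⊃ renew_form), but O(seal_record) is not derivable from the premises, so it does not yield O(renew_form).
So O(renew_form) is not derivable, and the apparent clash with O(not renew_form) does not arise.
A world satisfying every obligation exists (e.g. anonymize_badge=false, arm_system=false, forward_dossier=true, publish_certificate=false, reconcile_appeal=false, reject_certificate=false, renew_form=false, run_backup=true, seal_record=false, sign_backup=false, submit_disclosure=true, wear_ppe=false); no atom is both obligatory and forbidden, so the set is consistent.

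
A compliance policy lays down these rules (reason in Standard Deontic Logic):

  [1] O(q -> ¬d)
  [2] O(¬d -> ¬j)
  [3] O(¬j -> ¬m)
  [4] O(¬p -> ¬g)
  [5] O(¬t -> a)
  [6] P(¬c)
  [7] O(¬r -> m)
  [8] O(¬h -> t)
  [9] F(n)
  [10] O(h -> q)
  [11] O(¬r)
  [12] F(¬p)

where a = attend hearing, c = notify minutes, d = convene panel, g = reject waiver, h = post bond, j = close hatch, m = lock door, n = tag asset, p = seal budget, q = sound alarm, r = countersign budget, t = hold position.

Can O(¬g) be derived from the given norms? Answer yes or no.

No

Premise 4 is O(¬p -> ¬g), but O(¬p) is not derivable from the premises, so it does not yield O(¬g).
No other premise forces O(¬g). An ideal world satisfying every premise can still have ¬g false, so O(¬g) is not derivable.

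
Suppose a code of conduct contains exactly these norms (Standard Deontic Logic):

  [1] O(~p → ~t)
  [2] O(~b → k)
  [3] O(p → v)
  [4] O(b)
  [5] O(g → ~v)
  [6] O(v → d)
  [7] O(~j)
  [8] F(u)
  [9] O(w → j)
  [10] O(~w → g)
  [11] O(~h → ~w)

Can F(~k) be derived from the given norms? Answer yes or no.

No

Premise 2 is O(~b → k), but O(~b) is not derivable from the premises, so it does not yield O(k).
No other premise forces O(k). An ideal world satisfying every premise can still have ~k true, so F(~k) is not derivable.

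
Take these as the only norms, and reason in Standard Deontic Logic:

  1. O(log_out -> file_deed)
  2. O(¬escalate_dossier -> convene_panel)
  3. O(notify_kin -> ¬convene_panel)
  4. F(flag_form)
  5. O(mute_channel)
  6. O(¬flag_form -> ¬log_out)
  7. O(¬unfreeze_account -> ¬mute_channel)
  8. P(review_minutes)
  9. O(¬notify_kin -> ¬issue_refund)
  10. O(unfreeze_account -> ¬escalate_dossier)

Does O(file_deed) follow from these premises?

Premise 1 is O(log_out -> file_deed), but O(log_out) is not derivable from the premises, so it does not yield O(file_deed).
No other premise forces O(file_deed). An ideal world satisfying every premise can still have file_deed false, so O(file_deed) is not derivable.

No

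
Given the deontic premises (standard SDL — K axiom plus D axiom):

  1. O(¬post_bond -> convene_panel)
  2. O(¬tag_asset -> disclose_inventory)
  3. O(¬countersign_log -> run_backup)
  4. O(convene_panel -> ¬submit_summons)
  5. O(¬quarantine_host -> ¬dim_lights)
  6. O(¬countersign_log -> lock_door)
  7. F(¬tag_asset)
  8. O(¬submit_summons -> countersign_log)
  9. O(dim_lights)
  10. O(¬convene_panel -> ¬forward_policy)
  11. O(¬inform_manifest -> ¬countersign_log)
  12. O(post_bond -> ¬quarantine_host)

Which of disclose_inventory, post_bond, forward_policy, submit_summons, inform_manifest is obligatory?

From premise 9 we have O(dim_lights).
Premise 5, O(¬quarantine_host -> ¬dim_lights), contraposes to O(dim_lights -> quarantine_host); with O(dim_lights) we get O(quarantine_host).
The contrapositive of premise 12 (O(post_bond -> ¬quarantine_host)) is O(quarantine_host -> ¬post_bond), and O(quarantine_host) is already established, so O(¬post_bond).
Premise 1 is O(¬post_bond -> convene_panel); since O(¬post_bond), deontic closure gives O(convene_panel).
Applying K to premise 4 (O(convene_panel -> ¬submit_summons)) and O(convene_panel) yields O(¬submit_summons).
Premise 8 is O(¬submit_summons -> countersign_log); since O(¬submit_summons), deontic closure gives O(countersign_log).
Premise 11, O(¬inform_manifest -> ¬countersign_log), contraposes to O(countersign_log -> inform_manifest); with O(countersign_log) we get O(inform_manifest).
So O(inform_manifest) holds — inform_manifest is obligatory. None of the other listed options is made obligatory by any chain of premises.

inform_manifest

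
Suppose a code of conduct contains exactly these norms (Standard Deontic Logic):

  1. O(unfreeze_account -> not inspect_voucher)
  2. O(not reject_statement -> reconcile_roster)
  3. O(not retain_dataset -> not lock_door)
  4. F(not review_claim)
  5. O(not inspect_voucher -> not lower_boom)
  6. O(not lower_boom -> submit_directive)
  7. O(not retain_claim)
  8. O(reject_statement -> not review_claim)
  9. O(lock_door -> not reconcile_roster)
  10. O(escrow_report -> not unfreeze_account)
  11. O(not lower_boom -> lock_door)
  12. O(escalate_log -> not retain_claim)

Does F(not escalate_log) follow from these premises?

Premise 12 is O(escalate_log -> not retain_claim); even if O(not retain_claim) held, inferring O(escalate_log) would be affirming the consequent — invalid.
No other premise forces O(escalate_log). An ideal world satisfying every premise can still have not escalate_log true, so F(not escalate_log) is not derivable.

No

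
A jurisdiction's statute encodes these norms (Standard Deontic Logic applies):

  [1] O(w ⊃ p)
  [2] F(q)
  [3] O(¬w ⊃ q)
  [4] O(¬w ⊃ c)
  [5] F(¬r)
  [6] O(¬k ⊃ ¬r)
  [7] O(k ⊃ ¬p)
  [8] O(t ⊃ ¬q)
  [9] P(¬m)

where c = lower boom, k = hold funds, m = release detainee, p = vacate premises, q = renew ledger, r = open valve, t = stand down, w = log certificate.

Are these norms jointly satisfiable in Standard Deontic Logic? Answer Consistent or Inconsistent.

Premise 2, F(q), is equivalent to O(¬q).
Premise 3 is O(¬w ⊃ q); contrapositively O(¬q ⊃ w). Since O(¬q) holds, K gives O(w).
With premise 1, O(w ⊃ p), the K-axiom yields O(p).
Premise 7 is O(k ⊃ ¬p); contrapositively O(p ⊃ ¬k). Since O(p) holds, K gives O(¬k).
From O(¬k) and premise 6, O(¬k ⊃ ¬r), we obtain O(¬r).
But premise 5, F(¬r), means O(r).
We now have both O(¬r) and O(r) — r is simultaneously obligatory and forbidden, violating the D-axiom.

Inconsistent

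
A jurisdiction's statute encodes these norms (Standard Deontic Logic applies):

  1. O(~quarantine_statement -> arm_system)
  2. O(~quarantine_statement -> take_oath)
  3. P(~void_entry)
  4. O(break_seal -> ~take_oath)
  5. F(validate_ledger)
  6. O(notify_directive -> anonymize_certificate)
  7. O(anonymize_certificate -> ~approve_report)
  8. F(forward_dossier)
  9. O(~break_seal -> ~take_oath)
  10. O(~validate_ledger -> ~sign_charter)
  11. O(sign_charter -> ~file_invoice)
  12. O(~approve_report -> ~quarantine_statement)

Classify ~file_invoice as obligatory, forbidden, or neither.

Premise 11 is O(sign_charter -> ~file_invoice), but O(sign_charter) is not derivable from the premises, so it does not yield O(~file_invoice).
No premise or chain of K-axiom applications forces O(~file_invoice), and none forces O(file_invoice). So ~file_invoice is neither obligatory nor forbidden under these norms.

Neither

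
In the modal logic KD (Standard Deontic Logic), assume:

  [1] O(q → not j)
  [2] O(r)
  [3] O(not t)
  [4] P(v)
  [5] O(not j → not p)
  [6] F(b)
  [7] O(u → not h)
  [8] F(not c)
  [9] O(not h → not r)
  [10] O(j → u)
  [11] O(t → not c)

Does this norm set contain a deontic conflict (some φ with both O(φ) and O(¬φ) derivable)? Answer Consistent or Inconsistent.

Premise 11 is O(t → not c), but O(t) is not derivable from the premises, so it does not yield O(not c).
So O(not c) is not derivable, and the apparent clash with O(c) does not arise.
A world satisfying every obligation exists (e.g. b=false, c=true, h=true, j=false, p=false, q=false, r=true, t=false, u=false, v=false); no atom is both obligatory and forbidden, so the set is consistent.

Consistent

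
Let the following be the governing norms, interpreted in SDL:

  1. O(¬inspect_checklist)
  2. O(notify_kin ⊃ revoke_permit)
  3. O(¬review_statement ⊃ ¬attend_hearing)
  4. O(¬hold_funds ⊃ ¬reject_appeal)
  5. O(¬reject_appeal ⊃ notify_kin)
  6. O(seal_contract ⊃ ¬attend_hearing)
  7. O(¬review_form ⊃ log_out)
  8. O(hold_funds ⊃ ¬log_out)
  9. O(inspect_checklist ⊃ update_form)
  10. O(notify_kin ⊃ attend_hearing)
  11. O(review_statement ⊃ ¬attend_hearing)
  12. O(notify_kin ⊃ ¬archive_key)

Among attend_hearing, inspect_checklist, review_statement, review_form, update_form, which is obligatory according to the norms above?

review_form

Premises 11 and 3 cover both cases: O(review_statement ⊃ ¬attend_hearing) and O(¬review_statement ⊃ ¬attend_hearing). Since review_statement ∨ ¬review_statement is a tautology, O(¬attend_hearing) follows.
Premise 10, O(notify_kin ⊃ attend_hearing), contraposes to O(¬attend_hearing ⊃ ¬notify_kin); with O(¬attend_hearing) we get O(¬notify_kin).
The contrapositive of premise 5 (O(¬reject_appeal ⊃ notify_kin)) is O(¬notify_kin ⊃ reject_appeal), and O(¬notify_kin) is already established, so O(reject_appeal).
The contrapositive of premise 4 (O(¬hold_funds ⊃ ¬reject_appeal)) is O(reject_appeal ⊃ hold_funds), and O(reject_appeal) is already established, so O(hold_funds).
Premise 8 is O(hold_funds ⊃ ¬log_out); since O(hold_funds), deontic closure gives O(¬log_out).
Premise 7 is O(¬review_form ⊃ log_out); contrapositively O(¬log_out ⊃ review_form). Since O(¬log_out) holds, K gives O(review_form).
So O(review_form) holds — review_form is obligatory. None of the other listed options is made obligatory by any chain of premises.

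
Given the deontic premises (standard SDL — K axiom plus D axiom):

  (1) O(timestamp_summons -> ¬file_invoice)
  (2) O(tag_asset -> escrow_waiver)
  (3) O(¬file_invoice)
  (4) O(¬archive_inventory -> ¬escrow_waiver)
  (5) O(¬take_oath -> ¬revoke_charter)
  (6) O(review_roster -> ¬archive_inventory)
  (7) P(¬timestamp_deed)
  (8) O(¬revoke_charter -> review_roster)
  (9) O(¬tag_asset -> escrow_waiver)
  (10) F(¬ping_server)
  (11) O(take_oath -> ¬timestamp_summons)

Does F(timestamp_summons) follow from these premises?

Yes

By case analysis on tag_asset: premise 2 gives O(tag_asset -> escrow_waiver) and premise 9 gives O(¬tag_asset -> escrow_waiver), so O(escrow_waiver) either way.
The contrapositive of premise 4 (O(¬archive_inventory -> ¬escrow_waiver)) is O(escrow_waiver -> archive_inventory), and O(escrow_waiver) is already established, so O(archive_inventory).
The contrapositive of premise 6 (O(review_roster -> ¬archive_inventory)) is O(archive_inventory -> ¬review_roster), and O(archive_inventory) is already established, so O(¬review_roster).
Premise 8 is O(¬revoke_charter -> review_roster); contrapositively O(¬review_roster -> revoke_charter). Since O(¬review_roster) holds, K gives O(revoke_charter).
Premise 5 is O(¬take_oath -> ¬revoke_charter); contrapositively O(revoke_charter -> take_oath). Since O(revoke_charter) holds, K gives O(take_oath).
Premise 11 is O(take_oath -> ¬timestamp_summons); since O(take_oath), deontic closure gives O(¬timestamp_summons).
Premises 1, 3, 7, 10 do not contribute to this derivation.
So O(¬timestamp_summons) holds, i.e. F(timestamp_summons). The claim follows.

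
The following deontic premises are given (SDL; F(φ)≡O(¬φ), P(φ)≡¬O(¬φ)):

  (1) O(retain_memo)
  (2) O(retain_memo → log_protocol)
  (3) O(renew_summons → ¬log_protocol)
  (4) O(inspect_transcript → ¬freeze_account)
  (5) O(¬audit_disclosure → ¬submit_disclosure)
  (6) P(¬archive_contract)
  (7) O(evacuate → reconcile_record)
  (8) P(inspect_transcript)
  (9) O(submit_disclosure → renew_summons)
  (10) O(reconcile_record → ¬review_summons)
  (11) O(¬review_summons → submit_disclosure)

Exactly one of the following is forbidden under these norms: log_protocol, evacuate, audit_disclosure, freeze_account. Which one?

From premise 1 we have O(retain_memo).
With premise 2, O(retain_memo → log_protocol), the K-axiom yields O(log_protocol).
Premise 3, O(renew_summons → ¬log_protocol), contraposes to O(log_protocol → ¬renew_summons); with O(log_protocol) we get O(¬renew_summons).
Premise 9, O(submit_disclosure → renew_summons), contraposes to O(¬renew_summons → ¬submit_disclosure); with O(¬renew_summons) we get O(¬submit_disclosure).
The contrapositive of premise 11 (O(¬review_summons → submit_disclosure)) is O(¬submit_disclosure → review_summons), and O(¬submit_disclosure) is already established, so O(review_summons).
Premise 10, O(reconcile_record → ¬review_summons), contraposes to O(review_summons → ¬reconcile_record); with O(review_summons) we get O(¬reconcile_record).
The contrapositive of premise 7 (O(evacuate → reconcile_record)) is O(¬reconcile_record → ¬evacuate), and O(¬reconcile_record) is already established, so O(¬evacuate).
So O(¬evacuate) holds, i.e. evacuate is forbidden. None of the other listed options is forbidden under the premises.

evacuate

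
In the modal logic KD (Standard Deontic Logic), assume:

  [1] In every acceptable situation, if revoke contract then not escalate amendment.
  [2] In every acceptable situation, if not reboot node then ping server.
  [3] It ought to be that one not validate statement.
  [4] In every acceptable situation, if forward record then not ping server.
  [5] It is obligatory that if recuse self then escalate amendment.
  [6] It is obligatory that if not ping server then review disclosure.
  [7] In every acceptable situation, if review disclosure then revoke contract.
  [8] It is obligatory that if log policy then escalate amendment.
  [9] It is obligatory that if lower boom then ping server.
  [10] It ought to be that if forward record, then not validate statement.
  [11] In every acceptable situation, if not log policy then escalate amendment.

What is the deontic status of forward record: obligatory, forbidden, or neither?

Forbidden

Premises 11 and 8 are O(¬log_policy → escalate_amendment) and O(log_policy → escalate_amendment); every ideal world satisfies ¬log_policy or log_policy, so in either case escalate_amendment holds — hence O(escalate_amendment).
The contrapositive of premise 1 (O(revoke_contract → ¬escalate_amendment)) is O(escalate_amendment → ¬revoke_contract), and O(escalate_amendment) is already established, so O(¬revoke_contract).
Premise 7, O(review_disclosure → revoke_contract), contraposes to O(¬revoke_contract → ¬review_disclosure); with O(¬revoke_contract) we get O(¬review_disclosure).
Premise 6, O(¬ping_server → review_disclosure), contraposes to O(¬review_disclosure → ping_server); with O(¬review_disclosure) we get O(ping_server).
Premise 4, O(forward_record → ¬ping_server), contraposes to O(ping_server → ¬forward_record); with O(ping_server) we get O(¬forward_record).
Premises 2, 3, 5, 9, 10 do not contribute to this derivation.
Thus O(¬forward_record), which is F(forward_record): forward_record is forbidden.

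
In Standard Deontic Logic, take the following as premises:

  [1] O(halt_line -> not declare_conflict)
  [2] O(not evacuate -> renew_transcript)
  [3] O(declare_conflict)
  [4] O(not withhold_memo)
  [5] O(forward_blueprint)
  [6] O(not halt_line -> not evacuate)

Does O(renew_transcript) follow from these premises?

Premise 3 gives O(declare_conflict).
Premise 1 is O(halt_line -> not declare_conflict); contrapositively O(declare_conflict -> not halt_line). Since O(declare_conflict) holds, K gives O(not halt_line).
Applying K to premise 6 (O(not halt_line -> not evacuate)) and O(not halt_line) yields O(not evacuate).
From O(not evacuate) and premise 2, O(not evacuate -> renew_transcript), we obtain O(renew_transcript).
Premises 4, 5 do not contribute to this derivation.
So O(renew_transcript) follows.

Yes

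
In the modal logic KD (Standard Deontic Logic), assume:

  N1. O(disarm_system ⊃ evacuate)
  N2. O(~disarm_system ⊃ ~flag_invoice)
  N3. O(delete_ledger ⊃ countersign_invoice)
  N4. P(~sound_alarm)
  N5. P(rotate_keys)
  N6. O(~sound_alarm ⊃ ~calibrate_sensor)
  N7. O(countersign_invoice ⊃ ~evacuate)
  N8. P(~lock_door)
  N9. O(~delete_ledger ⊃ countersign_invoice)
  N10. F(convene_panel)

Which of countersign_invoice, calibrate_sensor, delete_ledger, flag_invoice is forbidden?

flag_invoice

Premises 9 and 3 cover both cases: O(~delete_ledger ⊃ countersign_invoice) and O(delete_ledger ⊃ countersign_invoice). Since ~delete_ledger ∨ delete_ledger is a tautology, O(countersign_invoice) follows.
Applying K to premise 7 (O(countersign_invoice ⊃ ~evacuate)) and O(countersign_invoice) yields O(~evacuate).
Premise 1, O(disarm_system ⊃ evacuate), contraposes to O(~evacuate ⊃ ~disarm_system); with O(~evacuate) we get O(~disarm_system).
Applying K to premise 2 (O(~disarm_system ⊃ ~flag_invoice)) and O(~disarm_system) yields O(~flag_invoice).
So O(~flag_invoice) holds, i.e. flag_invoice is forbidden. None of the other listed options is forbidden under the premises.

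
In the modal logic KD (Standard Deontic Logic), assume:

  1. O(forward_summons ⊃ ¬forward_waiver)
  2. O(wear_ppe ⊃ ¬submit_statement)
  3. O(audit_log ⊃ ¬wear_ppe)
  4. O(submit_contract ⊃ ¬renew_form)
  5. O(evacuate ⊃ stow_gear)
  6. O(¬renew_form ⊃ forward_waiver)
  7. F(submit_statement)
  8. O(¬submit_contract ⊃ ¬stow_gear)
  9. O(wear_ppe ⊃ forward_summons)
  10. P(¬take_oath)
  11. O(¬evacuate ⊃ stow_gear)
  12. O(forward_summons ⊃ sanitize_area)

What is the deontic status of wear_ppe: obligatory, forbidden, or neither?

Forbidden

Premises 5 and 11 are O(evacuate ⊃ stow_gear) and O(¬evacuate ⊃ stow_gear); every ideal world satisfies evacuate or ¬evacuate, so in either case stow_gear holds — hence O(stow_gear).
The contrapositive of premise 8 (O(¬submit_contract ⊃ ¬stow_gear)) is O(stow_gear ⊃ submit_contract), and O(stow_gear) is already established, so O(submit_contract).
Applying K to premise 4 (O(submit_contract ⊃ ¬renew_form)) and O(submit_contract) yields O(¬renew_form).
Applying K to premise 6 (O(¬renew_form ⊃ forward_waiver)) and O(¬renew_form) yields O(forward_waiver).
The contrapositive of premise 1 (O(forward_summons ⊃ ¬forward_waiver)) is O(forward_waiver ⊃ ¬forward_summons), and O(forward_waiver) is already established, so O(¬forward_summons).
The contrapositive of premise 9 (O(wear_ppe ⊃ forward_summons)) is O(¬forward_summons ⊃ ¬wear_ppe), and O(¬forward_summons) is already established, so O(¬wear_ppe).
Premises 2, 3, 7, 10, 12 do not contribute to this derivation.
Thus O(¬wear_ppe), which is F(wear_ppe): wear_ppe is forbidden.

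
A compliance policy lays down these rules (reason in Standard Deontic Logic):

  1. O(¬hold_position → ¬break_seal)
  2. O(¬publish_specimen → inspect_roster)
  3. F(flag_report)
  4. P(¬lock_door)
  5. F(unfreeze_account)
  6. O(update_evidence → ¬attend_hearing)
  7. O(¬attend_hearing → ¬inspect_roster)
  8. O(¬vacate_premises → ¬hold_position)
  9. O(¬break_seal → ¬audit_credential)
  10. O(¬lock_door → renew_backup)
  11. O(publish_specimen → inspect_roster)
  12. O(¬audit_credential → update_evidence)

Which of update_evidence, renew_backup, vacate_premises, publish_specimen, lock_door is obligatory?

vacate_premises

Premises 2 and 11 are O(¬publish_specimen → inspect_roster) and O(publish_specimen → inspect_roster); every ideal world satisfies ¬publish_specimen or publish_specimen, so in either case inspect_roster holds — hence O(inspect_roster).
Premise 7, O(¬attend_hearing → ¬inspect_roster), contraposes to O(inspect_roster → attend_hearing); with O(inspect_roster) we get O(attend_hearing).
Premise 6 is O(update_evidence → ¬attend_hearing); contrapositively O(attend_hearing → ¬update_evidence). Since O(attend_hearing) holds, K gives O(¬update_evidence).
Premise 12, O(¬audit_credential → update_evidence), contraposes to O(¬update_evidence → audit_credential); with O(¬update_evidence) we get O(audit_credential).
The contrapositive of premise 9 (O(¬break_seal → ¬audit_credential)) is O(audit_credential → break_seal), and O(audit_credential) is already established, so O(break_seal).
Premise 1 is O(¬hold_position → ¬break_seal); contrapositively O(break_seal → hold_position). Since O(break_seal) holds, K gives O(hold_position).
Premise 8, O(¬vacate_premises → ¬hold_position), contraposes to O(hold_position → vacate_premises); with O(hold_position) we get O(vacate_premises).
So O(vacate_premises) holds — vacate_premises is obligatory. None of the other listed options is made obligatory by any chain of premises.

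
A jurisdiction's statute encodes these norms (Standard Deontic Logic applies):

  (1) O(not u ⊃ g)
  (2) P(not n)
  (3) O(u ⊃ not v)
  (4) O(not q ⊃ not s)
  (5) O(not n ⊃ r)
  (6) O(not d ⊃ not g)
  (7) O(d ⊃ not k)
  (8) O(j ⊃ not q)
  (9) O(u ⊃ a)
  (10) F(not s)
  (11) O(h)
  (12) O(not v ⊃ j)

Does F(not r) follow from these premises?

Premise 5 is O(not n ⊃ r), but O(not n) is not derivable from the premises (the permission P(not n) asserts only not O(n), not O(not n)), so it does not yield O(r).
No other premise forces O(r). An ideal world satisfying every premise can still have not r true, so F(not r) is not derivable.

No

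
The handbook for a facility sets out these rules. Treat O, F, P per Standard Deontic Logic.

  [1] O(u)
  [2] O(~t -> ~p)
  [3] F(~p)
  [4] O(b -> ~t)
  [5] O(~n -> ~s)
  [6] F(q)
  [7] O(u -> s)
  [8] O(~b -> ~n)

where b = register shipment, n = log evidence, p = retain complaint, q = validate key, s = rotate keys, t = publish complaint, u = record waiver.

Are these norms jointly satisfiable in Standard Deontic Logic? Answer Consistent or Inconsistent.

Inconsistent

Premise 1 states O(u) outright.
With premise 7, O(u -> s), the K-axiom yields O(s).
The contrapositive of premise 5 (O(~n -> ~s)) is O(s -> n), and O(s) is already established, so O(n).
Premise 8 is O(~b -> ~n); contrapositively O(n -> b). Since O(n) holds, K gives O(b).
With premise 4, O(b -> ~t), the K-axiom yields O(~t).
Premise 2 is O(~t -> ~p); since O(~t), deontic closure gives O(~p).
However, F(~p) at premise 3 amounts to O(p).
We now have both O(~p) and O(p) — p is simultaneously obligatory and forbidden, violating the D-axiom.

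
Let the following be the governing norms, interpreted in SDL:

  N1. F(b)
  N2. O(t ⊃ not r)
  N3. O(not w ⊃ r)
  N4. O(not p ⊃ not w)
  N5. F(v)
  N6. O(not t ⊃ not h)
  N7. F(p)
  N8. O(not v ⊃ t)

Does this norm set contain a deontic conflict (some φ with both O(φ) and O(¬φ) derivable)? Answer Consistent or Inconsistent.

Premise 5, F(v), is equivalent to O(not v).
Premise 8 is O(not v ⊃ t); since O(not v), deontic closure gives O(t).
With premise 2, O(t ⊃ not r), the K-axiom yields O(not r).
Premise 3 is O(not w ⊃ r); contrapositively O(not r ⊃ w). Since O(not r) holds, K gives O(w).
Premise 4, O(not p ⊃ not w), contraposes to O(w ⊃ p); with O(w) we get O(p).
Yet premise 7 is F(p), i.e. O(not p).
We now have both O(p) and O(not p) — p is simultaneously obligatory and forbidden, violating the D-axiom.

Inconsistent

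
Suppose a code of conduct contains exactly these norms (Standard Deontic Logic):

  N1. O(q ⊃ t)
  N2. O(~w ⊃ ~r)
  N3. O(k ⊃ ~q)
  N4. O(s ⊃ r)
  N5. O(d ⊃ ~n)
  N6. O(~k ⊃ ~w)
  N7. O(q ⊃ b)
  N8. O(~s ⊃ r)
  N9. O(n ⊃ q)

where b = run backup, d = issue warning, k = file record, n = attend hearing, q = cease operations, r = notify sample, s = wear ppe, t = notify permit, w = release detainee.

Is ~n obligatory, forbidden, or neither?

Obligatory

By case analysis on s: premise 4 gives O(s ⊃ r) and premise 8 gives O(~s ⊃ r), so O(r) either way.
The contrapositive of premise 2 (O(~w ⊃ ~r)) is O(r ⊃ w), and O(r) is already established, so O(w).
The contrapositive of premise 6 (O(~k ⊃ ~w)) is O(w ⊃ k), and O(w) is already established, so O(k).
Applying K to premise 3 (O(k ⊃ ~q)) and O(k) yields O(~q).
Premise 9, O(n ⊃ q), contraposes to O(~q ⊃ ~n); with O(~q) we get O(~n).
Premises 1, 5, 7 do not contribute to this derivation.
Hence ~n is obligatory.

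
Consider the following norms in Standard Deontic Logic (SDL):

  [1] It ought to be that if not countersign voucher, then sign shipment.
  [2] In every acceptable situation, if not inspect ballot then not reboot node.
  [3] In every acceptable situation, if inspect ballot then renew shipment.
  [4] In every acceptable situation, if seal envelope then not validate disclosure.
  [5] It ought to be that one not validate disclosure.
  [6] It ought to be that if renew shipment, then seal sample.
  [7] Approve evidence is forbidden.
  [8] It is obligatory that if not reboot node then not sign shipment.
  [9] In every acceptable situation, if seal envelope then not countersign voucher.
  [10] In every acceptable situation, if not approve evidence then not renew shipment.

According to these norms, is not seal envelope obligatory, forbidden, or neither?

Obligatory

Premise 7 is F(approve_evidence), i.e. O(¬approve_evidence).
Premise 10 is O(¬approve_evidence → ¬renew_shipment); since O(¬approve_evidence), deontic closure gives O(¬renew_shipment).
Premise 3 is O(inspect_ballot → renew_shipment); contrapositively O(¬renew_shipment → ¬inspect_ballot). Since O(¬renew_shipment) holds, K gives O(¬inspect_ballot).
Applying K to premise 2 (O(¬inspect_ballot → ¬reboot_node)) and O(¬inspect_ballot) yields O(¬reboot_node).
With premise 8, O(¬reboot_node → ¬sign_shipment), the K-axiom yields O(¬sign_shipment).
The contrapositive of premise 1 (O(¬countersign_voucher → sign_shipment)) is O(¬sign_shipment → countersign_voucher), and O(¬sign_shipment) is already established, so O(countersign_voucher).
Premise 9 is O(seal_envelope → ¬countersign_voucher); contrapositively O(countersign_voucher → ¬seal_envelope). Since O(countersign_voucher) holds, K gives O(¬seal_envelope).
Premises 4, 5, 6 do not contribute to this derivation.
Hence ¬seal_envelope is obligatory.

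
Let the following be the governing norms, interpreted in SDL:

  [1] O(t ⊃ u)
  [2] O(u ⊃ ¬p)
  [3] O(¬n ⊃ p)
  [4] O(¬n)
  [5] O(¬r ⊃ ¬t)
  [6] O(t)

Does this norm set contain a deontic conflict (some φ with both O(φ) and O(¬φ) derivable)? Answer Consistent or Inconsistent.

Inconsistent

Premise 4 gives O(¬n).
From O(¬n) and premise 3, O(¬n ⊃ p), we obtain O(p).
Premise 2, O(u ⊃ ¬p), contraposes to O(p ⊃ ¬u); with O(p) we get O(¬u).
Premise 1 is O(t ⊃ u); contrapositively O(¬u ⊃ ¬t). Since O(¬u) holds, K gives O(¬t).
Yet premise 6 states O(t).
We now have both O(¬t) and O(t) — t is simultaneously obligatory and forbidden, violating the D-axiom.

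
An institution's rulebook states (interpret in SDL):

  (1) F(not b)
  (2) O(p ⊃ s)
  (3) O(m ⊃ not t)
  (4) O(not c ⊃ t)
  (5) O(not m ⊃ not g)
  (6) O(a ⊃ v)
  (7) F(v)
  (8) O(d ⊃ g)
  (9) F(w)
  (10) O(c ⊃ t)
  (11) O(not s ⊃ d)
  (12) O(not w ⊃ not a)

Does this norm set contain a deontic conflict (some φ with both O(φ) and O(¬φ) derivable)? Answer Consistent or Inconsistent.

Premise 6 is O(a ⊃ v), but O(a) is not derivable from the premises, so it does not yield O(v).
So O(v) is not derivable, and the apparent clash with O(not v) does not arise.
A world satisfying every obligation exists (e.g. a=false, b=true, c=false, d=false, g=false, m=false, p=false, s=true, t=true, v=false, w=false); no atom is both obligatory and forbidden, so the set is consistent.

Consistent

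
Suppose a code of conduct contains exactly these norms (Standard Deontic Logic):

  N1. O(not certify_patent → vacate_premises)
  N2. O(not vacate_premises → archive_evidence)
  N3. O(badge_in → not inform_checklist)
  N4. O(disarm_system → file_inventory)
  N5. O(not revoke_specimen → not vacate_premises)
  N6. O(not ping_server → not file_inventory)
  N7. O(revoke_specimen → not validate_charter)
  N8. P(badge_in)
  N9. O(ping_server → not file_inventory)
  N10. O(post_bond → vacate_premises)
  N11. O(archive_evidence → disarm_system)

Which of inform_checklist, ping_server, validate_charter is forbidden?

Premises 9 and 6 are O(ping_server → not file_inventory) and O(not ping_server → not file_inventory); every ideal world satisfies ping_server or not ping_server, so in either case not file_inventory holds — hence O(not file_inventory).
Premise 4, O(disarm_system → file_inventory), contraposes to O(not file_inventory → not disarm_system); with O(not file_inventory) we get O(not disarm_system).
The contrapositive of premise 11 (O(archive_evidence → disarm_system)) is O(not disarm_system → not archive_evidence), and O(not disarm_system) is already established, so O(not archive_evidence).
Premise 2, O(not vacate_premises → archive_evidence), contraposes to O(not archive_evidence → vacate_premises); with O(not archive_evidence) we get O(vacate_premises).
The contrapositive of premise 5 (O(not revoke_specimen → not vacate_premises)) is O(vacate_premises → revoke_specimen), and O(vacate_premises) is already established, so O(revoke_specimen).
Premise 7 is O(revoke_specimen → not validate_charter); since O(revoke_specimen), deontic closure gives O(not validate_charter).
So O(not validate_charter) holds, i.e. validate_charter is forbidden. None of the other listed options is forbidden under the premises.

validate_charter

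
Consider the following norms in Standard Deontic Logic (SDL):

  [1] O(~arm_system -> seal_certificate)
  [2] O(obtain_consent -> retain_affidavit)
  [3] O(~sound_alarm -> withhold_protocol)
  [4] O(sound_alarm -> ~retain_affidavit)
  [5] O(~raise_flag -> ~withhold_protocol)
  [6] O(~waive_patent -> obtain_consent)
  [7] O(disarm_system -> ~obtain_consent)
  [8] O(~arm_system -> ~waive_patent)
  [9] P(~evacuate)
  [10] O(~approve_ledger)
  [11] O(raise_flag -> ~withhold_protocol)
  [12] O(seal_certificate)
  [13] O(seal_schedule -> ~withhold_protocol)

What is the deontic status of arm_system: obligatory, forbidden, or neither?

By case analysis on raise_flag: premise 11 gives O(raise_flag -> ~withhold_protocol) and premise 5 gives O(~raise_flag -> ~withhold_protocol), so O(~withhold_protocol) either way.
Premise 3, O(~sound_alarm -> withhold_protocol), contraposes to O(~withhold_protocol -> sound_alarm); with O(~withhold_protocol) we get O(sound_alarm).
From O(sound_alarm) and premise 4, O(sound_alarm -> ~retain_affidavit), we obtain O(~retain_affidavit).
Premise 2, O(obtain_consent -> retain_affidavit), contraposes to O(~retain_affidavit -> ~obtain_consent); with O(~retain_affidavit) we get O(~obtain_consent).
The contrapositive of premise 6 (O(~waive_patent -> obtain_consent)) is O(~obtain_consent -> waive_patent), and O(~obtain_consent) is already established, so O(waive_patent).
Premise 8 is O(~arm_system -> ~waive_patent); contrapositively O(waive_patent -> arm_system). Since O(waive_patent) holds, K gives O(arm_system).
Premises 1, 7, 9, 10, 12, 13 do not contribute to this derivation.
Hence arm_system is obligatory.

Obligatory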